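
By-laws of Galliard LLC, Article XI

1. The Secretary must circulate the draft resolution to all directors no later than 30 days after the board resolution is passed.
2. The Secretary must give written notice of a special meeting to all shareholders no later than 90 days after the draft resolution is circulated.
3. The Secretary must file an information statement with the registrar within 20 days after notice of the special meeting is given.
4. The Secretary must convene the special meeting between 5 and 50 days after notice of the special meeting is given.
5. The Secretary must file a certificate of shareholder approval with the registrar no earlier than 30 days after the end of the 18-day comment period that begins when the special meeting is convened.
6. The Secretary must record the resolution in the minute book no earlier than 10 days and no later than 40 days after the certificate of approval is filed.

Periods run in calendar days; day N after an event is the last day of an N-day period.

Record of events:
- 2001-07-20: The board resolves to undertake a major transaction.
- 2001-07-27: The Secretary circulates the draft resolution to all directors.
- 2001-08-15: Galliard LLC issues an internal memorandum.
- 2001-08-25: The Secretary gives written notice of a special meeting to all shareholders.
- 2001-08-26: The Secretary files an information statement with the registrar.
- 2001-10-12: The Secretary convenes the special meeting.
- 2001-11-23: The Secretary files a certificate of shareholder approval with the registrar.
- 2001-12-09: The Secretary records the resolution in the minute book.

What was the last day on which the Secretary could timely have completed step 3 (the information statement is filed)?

Step 3 runs from 2001-08-25, when notice of the special meeting is given. 20 days after 2001-08-25 is 2001-09-14.

2001-09-14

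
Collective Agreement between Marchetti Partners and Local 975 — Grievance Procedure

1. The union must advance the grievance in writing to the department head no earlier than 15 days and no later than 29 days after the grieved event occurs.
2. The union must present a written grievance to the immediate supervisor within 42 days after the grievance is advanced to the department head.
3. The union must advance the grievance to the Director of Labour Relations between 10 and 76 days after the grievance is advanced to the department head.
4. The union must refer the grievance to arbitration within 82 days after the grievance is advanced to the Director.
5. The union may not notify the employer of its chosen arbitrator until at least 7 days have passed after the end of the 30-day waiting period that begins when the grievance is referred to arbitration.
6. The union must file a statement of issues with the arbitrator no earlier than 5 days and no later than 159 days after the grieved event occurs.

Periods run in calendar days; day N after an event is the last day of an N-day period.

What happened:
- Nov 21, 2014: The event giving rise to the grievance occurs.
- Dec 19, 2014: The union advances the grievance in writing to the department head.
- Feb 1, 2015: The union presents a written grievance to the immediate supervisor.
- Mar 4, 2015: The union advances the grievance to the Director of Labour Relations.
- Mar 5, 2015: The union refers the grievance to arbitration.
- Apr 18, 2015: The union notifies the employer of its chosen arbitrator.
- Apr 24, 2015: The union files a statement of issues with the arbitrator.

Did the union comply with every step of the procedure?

Step 1: the window is 15–29 days after Nov 21, 2014 (when the grieved event occurs), so Dec 6, 2014 through Dec 20, 2014; Dec 19, 2014 falls inside that range.
Step 2: 42 days after Dec 19, 2014 (when the grievance is advanced to the department head) is Jan 30, 2015; done Feb 1, 2015 — 2 days late.
No need to go further; step 2 was not satisfied.

No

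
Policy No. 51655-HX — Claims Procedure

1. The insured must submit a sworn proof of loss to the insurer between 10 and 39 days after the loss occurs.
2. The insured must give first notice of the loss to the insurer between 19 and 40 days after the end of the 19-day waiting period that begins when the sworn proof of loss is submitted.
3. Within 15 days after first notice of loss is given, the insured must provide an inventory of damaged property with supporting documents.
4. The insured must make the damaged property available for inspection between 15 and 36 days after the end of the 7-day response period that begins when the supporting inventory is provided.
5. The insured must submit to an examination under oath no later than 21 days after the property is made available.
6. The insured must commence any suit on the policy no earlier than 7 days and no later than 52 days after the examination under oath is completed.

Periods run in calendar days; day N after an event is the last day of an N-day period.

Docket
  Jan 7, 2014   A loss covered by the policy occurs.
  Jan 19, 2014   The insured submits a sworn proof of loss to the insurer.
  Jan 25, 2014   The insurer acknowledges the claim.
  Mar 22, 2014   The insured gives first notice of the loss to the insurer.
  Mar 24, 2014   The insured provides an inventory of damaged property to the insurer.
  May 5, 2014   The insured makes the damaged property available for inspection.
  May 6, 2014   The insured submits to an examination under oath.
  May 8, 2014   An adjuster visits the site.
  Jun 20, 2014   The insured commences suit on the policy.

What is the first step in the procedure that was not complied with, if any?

Step 1 — 10 and 39 days from Jan 7, 2014 (when the loss occurs) are Jan 17, 2014 and Feb 15, 2014 respectively; done Jan 19, 2014, which is between those dates.
Step 2 — 19 and 40 days from Feb 7, 2014 (end of the 19-day waiting period, which began when the sworn proof of loss is submitted on Jan 19, 2014) are Feb 26, 2014 and Mar 19, 2014 respectively; Mar 22, 2014 is 3 days past the end of the window.
No need to go further; step 2 was not satisfied.

Step 2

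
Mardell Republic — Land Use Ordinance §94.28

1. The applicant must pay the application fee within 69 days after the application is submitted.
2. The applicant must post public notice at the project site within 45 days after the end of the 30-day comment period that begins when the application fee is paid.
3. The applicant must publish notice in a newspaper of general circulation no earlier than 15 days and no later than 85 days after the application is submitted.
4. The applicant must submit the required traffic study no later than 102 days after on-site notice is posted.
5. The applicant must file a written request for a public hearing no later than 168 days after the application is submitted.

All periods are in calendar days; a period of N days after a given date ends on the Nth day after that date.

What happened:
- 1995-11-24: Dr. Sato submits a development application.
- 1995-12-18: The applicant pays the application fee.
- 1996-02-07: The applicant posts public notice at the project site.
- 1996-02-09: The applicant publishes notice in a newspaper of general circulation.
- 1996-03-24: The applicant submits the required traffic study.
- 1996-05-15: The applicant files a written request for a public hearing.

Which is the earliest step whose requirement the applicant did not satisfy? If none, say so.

Step 5

Step 1: 69 days after 1995-11-24 (when the application is submitted) is 1996-02-01; 1995-12-18 is within that limit.
Step 2: 45 days after 1996-01-17 (end of the 30-day comment period, which began when the application fee is paid on 1995-12-18) is 1996-03-02; completed 1996-02-07, before the deadline.
Step 3: the window is 15–85 days after 1995-11-24 (when the application is submitted), so 1995-12-09 through 1996-02-17; done 1996-02-09, which is between those dates.
Step 4: 102 days after 1996-02-07 (when on-site notice is posted) is 1996-05-19; done 1996-03-24 — timely.
Step 5: 168 days after 1995-11-24 (when the application is submitted) is 1996-05-10; not done until 1996-05-15, 5 days after the deadline.
Later steps need not be reached.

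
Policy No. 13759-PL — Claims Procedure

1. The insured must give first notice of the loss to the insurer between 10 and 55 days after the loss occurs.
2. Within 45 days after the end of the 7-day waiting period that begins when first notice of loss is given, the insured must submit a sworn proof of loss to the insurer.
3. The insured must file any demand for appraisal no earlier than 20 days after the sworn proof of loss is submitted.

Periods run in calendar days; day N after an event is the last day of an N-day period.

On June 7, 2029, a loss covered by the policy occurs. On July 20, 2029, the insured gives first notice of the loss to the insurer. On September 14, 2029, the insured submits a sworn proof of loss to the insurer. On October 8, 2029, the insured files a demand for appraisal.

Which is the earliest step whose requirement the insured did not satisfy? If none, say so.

Step 2

Step 1: the window is 10–55 days after June 7, 2029 (when the loss occurs), so June 17, 2029 through August 1, 2029; done July 20, 2029 — within the window.
Step 2: 45 days after July 27, 2029 (end of the 7-day waiting period, which began when first notice of loss is given on July 20, 2029) is September 10, 2029; September 14, 2029 misses that deadline by 4 days.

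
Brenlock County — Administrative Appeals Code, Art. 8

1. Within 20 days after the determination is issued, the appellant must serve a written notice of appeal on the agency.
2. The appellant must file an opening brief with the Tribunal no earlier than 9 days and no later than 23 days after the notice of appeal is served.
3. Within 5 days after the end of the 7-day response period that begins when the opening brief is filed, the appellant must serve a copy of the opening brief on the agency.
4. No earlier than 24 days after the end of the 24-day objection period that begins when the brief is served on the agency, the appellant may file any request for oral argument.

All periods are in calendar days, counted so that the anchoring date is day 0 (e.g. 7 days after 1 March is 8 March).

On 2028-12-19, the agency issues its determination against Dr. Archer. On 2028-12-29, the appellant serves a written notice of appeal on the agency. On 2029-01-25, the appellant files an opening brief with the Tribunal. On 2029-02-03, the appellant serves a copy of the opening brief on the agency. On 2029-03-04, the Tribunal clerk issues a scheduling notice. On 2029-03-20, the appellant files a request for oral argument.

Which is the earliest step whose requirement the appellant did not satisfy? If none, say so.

Step 1: 20 days after 2028-12-19 (when the determination is issued) is 2029-01-08; completed 2028-12-29, before the deadline.
Step 2: the window is 9–23 days after 2028-12-29 (when the notice of appeal is served), so 2029-01-07 through 2029-01-21; done 2029-01-25 — 4 days after the window closed.
No need to go further; step 2 was not satisfied.

Step 2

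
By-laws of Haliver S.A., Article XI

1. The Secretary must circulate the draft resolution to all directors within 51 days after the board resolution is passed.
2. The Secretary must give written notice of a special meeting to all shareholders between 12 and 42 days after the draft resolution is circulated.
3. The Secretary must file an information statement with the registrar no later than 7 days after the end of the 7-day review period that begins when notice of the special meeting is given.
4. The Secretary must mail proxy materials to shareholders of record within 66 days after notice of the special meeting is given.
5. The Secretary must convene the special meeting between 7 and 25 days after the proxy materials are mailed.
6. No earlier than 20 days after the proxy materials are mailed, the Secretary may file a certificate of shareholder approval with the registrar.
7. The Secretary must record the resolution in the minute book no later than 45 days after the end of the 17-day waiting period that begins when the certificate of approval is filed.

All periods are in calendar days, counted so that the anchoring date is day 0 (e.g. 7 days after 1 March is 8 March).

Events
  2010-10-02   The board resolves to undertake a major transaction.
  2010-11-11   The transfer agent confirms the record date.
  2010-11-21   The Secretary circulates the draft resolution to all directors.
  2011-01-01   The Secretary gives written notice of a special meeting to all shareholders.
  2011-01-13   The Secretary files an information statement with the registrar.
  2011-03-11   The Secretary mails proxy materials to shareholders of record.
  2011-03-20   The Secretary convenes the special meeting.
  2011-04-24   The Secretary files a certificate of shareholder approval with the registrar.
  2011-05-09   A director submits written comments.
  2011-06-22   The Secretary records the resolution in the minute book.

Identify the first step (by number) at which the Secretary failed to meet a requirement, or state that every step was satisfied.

Step 1 — counting 51 days from 2010-10-02 (when the board resolution is passed) gives a deadline of 2010-11-22; completed 2010-11-21, before the deadline.
Step 2 — 12 and 42 days from 2010-11-21 (when the draft resolution is circulated) are 2010-12-03 and 2011-01-02 respectively; 2011-01-01 falls inside that range.
Step 3 — counting 7 days from 2011-01-08 (end of the 7-day review period, which began when notice of the special meeting is given on 2011-01-01) gives a deadline of 2011-01-15; done 2011-01-13 — timely.
Step 4 — counting 66 days from 2011-01-01 (when notice of the special meeting is given) gives a deadline of 2011-03-08; 2011-03-11 misses that deadline by 3 days.
The analysis stops there.

Step 4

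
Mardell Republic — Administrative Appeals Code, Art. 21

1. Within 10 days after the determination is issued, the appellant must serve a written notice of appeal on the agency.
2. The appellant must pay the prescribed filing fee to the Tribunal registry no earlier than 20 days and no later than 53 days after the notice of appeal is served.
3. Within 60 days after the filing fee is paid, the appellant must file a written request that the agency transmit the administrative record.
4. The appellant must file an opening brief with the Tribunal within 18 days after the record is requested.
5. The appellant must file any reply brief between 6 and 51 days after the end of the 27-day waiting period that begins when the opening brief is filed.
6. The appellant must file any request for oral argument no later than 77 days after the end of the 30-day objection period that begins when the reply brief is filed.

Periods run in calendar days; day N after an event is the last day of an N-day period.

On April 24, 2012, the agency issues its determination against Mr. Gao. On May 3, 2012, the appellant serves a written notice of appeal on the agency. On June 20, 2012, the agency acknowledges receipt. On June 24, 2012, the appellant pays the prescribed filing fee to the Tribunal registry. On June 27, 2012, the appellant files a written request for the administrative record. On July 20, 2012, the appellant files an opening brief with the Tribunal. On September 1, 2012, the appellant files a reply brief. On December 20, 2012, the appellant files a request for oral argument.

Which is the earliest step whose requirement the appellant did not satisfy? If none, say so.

Step 1 — counting 10 days from April 24, 2012 (when the determination is issued) gives a deadline of May 4, 2012; completed May 3, 2012, before the deadline.
Step 2 — 20 and 53 days from May 3, 2012 (when the notice of appeal is served) are May 23, 2012 and June 25, 2012 respectively; done June 24, 2012, which is between those dates.
Step 3 — counting 60 days from June 24, 2012 (when the filing fee is paid) gives a deadline of August 23, 2012; done June 27, 2012 — timely.
Step 4 — counting 18 days from June 27, 2012 (when the record is requested) gives a deadline of July 15, 2012; done July 20, 2012 — 5 days late.
The analysis stops there.

Step 4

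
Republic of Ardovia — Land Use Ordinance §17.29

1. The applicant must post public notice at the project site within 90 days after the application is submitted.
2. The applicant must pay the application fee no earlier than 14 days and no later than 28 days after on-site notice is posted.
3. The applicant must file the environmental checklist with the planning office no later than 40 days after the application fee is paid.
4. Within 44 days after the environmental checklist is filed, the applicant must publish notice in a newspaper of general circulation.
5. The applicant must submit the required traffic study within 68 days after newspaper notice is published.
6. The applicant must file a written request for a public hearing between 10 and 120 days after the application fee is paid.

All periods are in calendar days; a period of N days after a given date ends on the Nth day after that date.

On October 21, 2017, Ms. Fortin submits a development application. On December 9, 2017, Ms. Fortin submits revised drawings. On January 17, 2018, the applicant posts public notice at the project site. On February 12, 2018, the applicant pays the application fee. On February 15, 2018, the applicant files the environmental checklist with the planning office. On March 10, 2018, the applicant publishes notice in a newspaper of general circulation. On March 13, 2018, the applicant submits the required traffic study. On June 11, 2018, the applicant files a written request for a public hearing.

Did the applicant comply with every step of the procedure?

(1) due by October 21, 2017 + 90 days = January 19, 2018; done January 17, 2018 — timely.
(2) the permitted window runs from January 17, 2018 + 14 = January 31, 2018 to January 17, 2018 + 28 = February 14, 2018; done February 12, 2018 — within the window.
(3) due by February 12, 2018 + 40 days = March 24, 2018; completed February 15, 2018, before the deadline.
(4) due by February 15, 2018 + 44 days = March 31, 2018; completed March 10, 2018, before the deadline.
(5) due by March 10, 2018 + 68 days = May 17, 2018; done March 13, 2018 — timely.
(6) the permitted window runs from February 12, 2018 + 10 = February 22, 2018 to February 12, 2018 + 120 = June 12, 2018; done June 11, 2018 — within the window.

Yes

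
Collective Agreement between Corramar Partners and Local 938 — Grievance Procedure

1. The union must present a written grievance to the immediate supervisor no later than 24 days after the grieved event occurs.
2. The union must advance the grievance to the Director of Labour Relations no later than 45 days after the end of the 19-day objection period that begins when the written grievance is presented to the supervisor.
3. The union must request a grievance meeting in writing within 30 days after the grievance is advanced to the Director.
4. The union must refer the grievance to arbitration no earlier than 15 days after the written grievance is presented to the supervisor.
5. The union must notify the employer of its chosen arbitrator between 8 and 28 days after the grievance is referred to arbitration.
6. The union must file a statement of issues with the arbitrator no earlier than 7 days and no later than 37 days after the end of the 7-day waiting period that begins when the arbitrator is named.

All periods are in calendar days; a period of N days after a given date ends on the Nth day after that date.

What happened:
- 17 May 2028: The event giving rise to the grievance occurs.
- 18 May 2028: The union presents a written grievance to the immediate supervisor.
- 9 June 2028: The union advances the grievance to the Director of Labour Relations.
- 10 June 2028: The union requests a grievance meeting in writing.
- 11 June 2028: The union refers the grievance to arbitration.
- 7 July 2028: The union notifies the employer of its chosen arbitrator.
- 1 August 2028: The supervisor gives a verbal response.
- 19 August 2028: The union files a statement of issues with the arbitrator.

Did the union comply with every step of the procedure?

Yes

Step 1: 24 days after 17 May 2028 (when the grieved event occurs) is 10 June 2028; 18 May 2028 is within that limit.
Step 2: 45 days after 6 June 2028 (end of the 19-day objection period, which began when the written grievance is presented to the supervisor on 18 May 2028) is 21 July 2028; completed 9 June 2028, before the deadline.
Step 3: 30 days after 9 June 2028 (when the grievance is advanced to the Director) is 9 July 2028; 10 June 2028 is within that limit.
Step 4: the earliest permitted date is 15 days after 18 May 2028 (when the written grievance is presented to the supervisor), i.e. 2 June 2028; done 11 June 2028 — permitted.
Step 5: the window is 8–28 days after 11 June 2028 (when the grievance is referred to arbitration), so 19 June 2028 through 9 July 2028; done 7 July 2028, which is between those dates.
Step 6: the window is 7–37 days after 14 July 2028 (end of the 7-day waiting period, which began when the arbitrator is named on 7 July 2028), so 21 July 2028 through 20 August 2028; done 19 August 2028 — within the window.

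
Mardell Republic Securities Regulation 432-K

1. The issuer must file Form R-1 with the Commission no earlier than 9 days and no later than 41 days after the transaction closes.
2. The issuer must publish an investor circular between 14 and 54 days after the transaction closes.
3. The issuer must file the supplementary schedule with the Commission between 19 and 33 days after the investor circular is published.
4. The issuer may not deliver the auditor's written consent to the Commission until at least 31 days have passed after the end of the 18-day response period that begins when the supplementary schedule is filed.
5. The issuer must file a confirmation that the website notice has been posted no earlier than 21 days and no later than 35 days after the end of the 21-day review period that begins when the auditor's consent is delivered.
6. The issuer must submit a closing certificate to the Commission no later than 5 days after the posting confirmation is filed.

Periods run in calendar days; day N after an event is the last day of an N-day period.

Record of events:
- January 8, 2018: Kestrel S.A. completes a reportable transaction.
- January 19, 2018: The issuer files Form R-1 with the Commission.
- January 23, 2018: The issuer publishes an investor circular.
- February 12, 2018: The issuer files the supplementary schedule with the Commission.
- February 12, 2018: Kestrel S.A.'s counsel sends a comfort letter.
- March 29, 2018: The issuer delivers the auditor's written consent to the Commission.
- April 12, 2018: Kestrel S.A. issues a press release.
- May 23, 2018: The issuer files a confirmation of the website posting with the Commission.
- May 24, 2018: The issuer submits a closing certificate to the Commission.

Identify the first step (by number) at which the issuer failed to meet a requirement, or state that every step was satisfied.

Step 1: the window is 9–41 days after January 8, 2018 (when the transaction closes), so January 17, 2018 through February 18, 2018; done January 19, 2018 — within the window.
Step 2: the window is 14–54 days after January 8, 2018 (when the transaction closes), so January 22, 2018 through March 3, 2018; done January 23, 2018, which is between those dates.
Step 3: the window is 19–33 days after January 23, 2018 (when the investor circular is published), so February 11, 2018 through February 25, 2018; February 12, 2018 falls inside that range.
Step 4: the earliest permitted date is 31 days after March 2, 2018 (end of the 18-day response period, which began when the supplementary schedule is filed on February 12, 2018), i.e. April 2, 2018; March 29, 2018 is 4 days before the earliest permitted date.
No need to go further; step 4 was not satisfied.

Step 4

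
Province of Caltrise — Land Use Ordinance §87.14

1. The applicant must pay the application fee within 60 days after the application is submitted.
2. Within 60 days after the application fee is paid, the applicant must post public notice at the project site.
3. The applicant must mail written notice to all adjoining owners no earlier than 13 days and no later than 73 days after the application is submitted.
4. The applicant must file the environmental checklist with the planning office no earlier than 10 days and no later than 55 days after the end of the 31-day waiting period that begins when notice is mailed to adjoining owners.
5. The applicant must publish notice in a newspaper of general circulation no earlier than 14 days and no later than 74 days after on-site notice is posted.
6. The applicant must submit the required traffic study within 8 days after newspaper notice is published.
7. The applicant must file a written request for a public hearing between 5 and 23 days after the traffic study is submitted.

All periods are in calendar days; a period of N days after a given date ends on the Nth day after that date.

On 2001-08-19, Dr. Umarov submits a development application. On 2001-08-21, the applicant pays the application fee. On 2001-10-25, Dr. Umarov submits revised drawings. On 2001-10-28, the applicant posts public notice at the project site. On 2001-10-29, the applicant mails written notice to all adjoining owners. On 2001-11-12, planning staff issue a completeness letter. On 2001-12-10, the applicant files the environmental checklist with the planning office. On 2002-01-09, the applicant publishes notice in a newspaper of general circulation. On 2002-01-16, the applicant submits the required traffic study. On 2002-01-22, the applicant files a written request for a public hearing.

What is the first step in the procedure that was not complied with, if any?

(1) due by 2001-08-19 + 60 days = 2001-10-18; 2001-08-21 is within that limit.
(2) due by 2001-08-21 + 60 days = 2001-10-20; done 2001-10-28 — 8 days late.

Step 2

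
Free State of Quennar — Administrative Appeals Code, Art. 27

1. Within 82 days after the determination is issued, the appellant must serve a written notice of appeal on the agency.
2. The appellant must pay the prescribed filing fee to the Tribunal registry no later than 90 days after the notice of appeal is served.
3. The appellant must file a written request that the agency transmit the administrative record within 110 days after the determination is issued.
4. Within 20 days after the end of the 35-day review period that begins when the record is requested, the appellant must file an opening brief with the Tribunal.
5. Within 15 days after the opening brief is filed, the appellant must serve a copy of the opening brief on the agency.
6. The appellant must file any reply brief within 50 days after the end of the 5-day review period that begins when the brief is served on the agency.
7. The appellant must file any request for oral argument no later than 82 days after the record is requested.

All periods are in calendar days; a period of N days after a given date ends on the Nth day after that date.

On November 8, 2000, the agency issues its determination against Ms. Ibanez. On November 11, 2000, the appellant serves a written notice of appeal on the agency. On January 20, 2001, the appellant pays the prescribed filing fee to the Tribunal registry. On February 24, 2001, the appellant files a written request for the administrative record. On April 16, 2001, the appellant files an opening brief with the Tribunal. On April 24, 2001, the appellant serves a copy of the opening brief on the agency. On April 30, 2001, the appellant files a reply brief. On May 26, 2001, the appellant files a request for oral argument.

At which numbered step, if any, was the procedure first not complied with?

Step 7

Step 1 — counting 82 days from November 8, 2000 (when the determination is issued) gives a deadline of January 29, 2001; completed November 11, 2000, before the deadline.
Step 2 — counting 90 days from November 11, 2000 (when the notice of appeal is served) gives a deadline of February 9, 2001; done January 20, 2001 — timely.
Step 3 — counting 110 days from November 8, 2000 (when the determination is issued) gives a deadline of February 26, 2001; done February 24, 2001 — timely.
Step 4 — counting 20 days from March 31, 2001 (end of the 35-day review period, which began when the record is requested on February 24, 2001) gives a deadline of April 20, 2001; completed April 16, 2001, before the deadline.
Step 5 — counting 15 days from April 16, 2001 (when the opening brief is filed) gives a deadline of May 1, 2001; completed April 24, 2001, before the deadline.
Step 6 — counting 50 days from April 29, 2001 (end of the 5-day review period, which began when the brief is served on the agency on April 24, 2001) gives a deadline of June 18, 2001; completed April 30, 2001, before the deadline.
Step 7 — counting 82 days from February 24, 2001 (when the record is requested) gives a deadline of May 17, 2001; May 26, 2001 misses that deadline by 9 days.
Later steps need not be reached.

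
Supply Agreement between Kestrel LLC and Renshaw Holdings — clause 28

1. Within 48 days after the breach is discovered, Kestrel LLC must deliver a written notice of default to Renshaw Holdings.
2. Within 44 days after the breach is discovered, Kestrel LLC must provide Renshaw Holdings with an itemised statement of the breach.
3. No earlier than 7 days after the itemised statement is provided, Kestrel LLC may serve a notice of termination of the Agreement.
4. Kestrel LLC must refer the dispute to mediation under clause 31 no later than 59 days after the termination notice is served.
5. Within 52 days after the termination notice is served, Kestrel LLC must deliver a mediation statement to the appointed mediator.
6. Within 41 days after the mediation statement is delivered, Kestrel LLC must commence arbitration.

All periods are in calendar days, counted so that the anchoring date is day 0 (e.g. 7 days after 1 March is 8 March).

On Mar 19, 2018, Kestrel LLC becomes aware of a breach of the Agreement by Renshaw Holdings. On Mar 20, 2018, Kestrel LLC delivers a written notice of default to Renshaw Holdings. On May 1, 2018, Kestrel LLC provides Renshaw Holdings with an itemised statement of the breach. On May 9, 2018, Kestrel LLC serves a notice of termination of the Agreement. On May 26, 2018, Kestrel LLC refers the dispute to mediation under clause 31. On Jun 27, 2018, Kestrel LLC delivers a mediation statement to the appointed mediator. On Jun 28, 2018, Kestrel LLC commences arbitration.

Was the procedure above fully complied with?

(1) due by Mar 19, 2018 + 48 days = May 6, 2018; completed Mar 20, 2018, before the deadline.
(2) due by Mar 19, 2018 + 44 days = May 2, 2018; completed May 1, 2018, before the deadline.
(3) permitted from May 1, 2018 + 7 days = May 8, 2018 onward; done May 9, 2018, after the minimum wait.
(4) due by May 9, 2018 + 59 days = Jul 7, 2018; May 26, 2018 is within that limit.
(5) due by May 9, 2018 + 52 days = Jun 30, 2018; completed Jun 27, 2018, before the deadline.
(6) due by Jun 27, 2018 + 41 days = Aug 7, 2018; done Jun 28, 2018 — timely.

Yes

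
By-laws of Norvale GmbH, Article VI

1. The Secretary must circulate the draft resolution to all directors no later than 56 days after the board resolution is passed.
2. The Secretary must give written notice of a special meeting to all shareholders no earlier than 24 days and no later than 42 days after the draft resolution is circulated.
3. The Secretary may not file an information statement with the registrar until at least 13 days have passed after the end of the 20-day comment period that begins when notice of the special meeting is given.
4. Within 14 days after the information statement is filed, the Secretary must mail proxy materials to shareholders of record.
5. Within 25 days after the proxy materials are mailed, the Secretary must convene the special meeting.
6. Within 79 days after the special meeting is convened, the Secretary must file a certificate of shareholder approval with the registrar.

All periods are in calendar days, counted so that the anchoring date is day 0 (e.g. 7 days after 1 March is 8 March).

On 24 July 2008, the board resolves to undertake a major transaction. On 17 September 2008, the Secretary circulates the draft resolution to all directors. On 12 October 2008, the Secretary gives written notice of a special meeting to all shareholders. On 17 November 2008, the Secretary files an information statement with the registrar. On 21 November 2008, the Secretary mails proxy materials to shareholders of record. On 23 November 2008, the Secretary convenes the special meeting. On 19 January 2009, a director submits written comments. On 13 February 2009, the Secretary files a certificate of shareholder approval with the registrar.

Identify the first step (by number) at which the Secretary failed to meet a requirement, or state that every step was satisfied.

Step 6

(1) due by 24 July 2008 + 56 days = 18 September 2008; completed 17 September 2008, before the deadline.
(2) the permitted window runs from 17 September 2008 + 24 = 11 October 2008 to 17 September 2008 + 42 = 29 October 2008; done 12 October 2008, which is between those dates.
(3) permitted from 1 November 2008 + 13 days = 14 November 2008 onward; 17 November 2008 is on or after that date.
(4) due by 17 November 2008 + 14 days = 1 December 2008; completed 21 November 2008, before the deadline.
(5) due by 21 November 2008 + 25 days = 16 December 2008; done 23 November 2008 — timely.
(6) due by 23 November 2008 + 79 days = 10 February 2009; done 13 February 2009 — 3 days late.
The analysis stops there.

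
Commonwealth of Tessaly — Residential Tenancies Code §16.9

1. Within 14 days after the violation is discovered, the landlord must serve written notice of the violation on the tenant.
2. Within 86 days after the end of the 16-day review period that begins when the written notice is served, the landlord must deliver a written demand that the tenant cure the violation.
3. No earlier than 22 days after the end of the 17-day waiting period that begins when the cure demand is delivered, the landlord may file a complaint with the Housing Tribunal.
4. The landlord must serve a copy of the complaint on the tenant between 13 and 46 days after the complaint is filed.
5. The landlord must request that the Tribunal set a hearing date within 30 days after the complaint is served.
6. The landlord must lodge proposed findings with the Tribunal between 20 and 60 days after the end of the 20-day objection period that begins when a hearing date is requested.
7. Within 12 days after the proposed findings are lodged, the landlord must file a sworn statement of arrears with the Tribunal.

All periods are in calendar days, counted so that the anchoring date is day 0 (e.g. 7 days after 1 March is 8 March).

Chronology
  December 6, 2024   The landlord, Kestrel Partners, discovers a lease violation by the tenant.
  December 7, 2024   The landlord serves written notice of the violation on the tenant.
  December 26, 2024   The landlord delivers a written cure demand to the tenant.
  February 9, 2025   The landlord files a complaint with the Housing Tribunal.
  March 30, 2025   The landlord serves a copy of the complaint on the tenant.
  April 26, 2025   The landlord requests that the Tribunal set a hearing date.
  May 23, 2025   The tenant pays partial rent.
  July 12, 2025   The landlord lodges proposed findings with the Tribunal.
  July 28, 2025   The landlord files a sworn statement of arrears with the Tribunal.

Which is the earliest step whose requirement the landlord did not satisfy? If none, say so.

Step 1: 14 days after December 6, 2024 (when the violation is discovered) is December 20, 2024; completed December 7, 2024, before the deadline.
Step 2: 86 days after December 23, 2024 (end of the 16-day review period, which began when the written notice is served on December 7, 2024) is March 19, 2025; done December 26, 2024 — timely.
Step 3: the earliest permitted date is 22 days after January 12, 2025 (end of the 17-day waiting period, which began when the cure demand is delivered on December 26, 2024), i.e. February 3, 2025; done February 9, 2025, after the minimum wait.
Step 4: the window is 13–46 days after February 9, 2025 (when the complaint is filed), so February 22, 2025 through March 27, 2025; done March 30, 2025 — 3 days after the window closed.

Step 4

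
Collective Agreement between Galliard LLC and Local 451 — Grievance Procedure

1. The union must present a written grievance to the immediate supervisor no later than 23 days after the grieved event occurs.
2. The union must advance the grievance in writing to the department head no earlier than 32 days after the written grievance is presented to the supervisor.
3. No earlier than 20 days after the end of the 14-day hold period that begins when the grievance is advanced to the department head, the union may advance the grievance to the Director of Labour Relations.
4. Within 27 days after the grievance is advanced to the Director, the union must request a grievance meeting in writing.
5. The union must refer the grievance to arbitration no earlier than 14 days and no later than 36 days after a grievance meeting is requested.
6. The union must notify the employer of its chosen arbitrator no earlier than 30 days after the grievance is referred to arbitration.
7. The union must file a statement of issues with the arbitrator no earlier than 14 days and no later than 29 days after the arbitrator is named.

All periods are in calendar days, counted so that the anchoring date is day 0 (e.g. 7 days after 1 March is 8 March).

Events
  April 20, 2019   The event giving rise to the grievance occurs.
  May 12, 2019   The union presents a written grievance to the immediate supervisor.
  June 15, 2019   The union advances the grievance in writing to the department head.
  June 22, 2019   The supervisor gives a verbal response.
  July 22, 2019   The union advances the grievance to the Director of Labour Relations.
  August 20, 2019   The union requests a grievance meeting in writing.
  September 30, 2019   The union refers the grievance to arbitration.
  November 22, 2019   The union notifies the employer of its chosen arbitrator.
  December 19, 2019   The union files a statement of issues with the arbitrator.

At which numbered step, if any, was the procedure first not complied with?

Step 4

Step 1 — counting 23 days from April 20, 2019 (when the grieved event occurs) gives a deadline of May 13, 2019; done May 12, 2019 — timely.
Step 2 — must wait 32 days from May 12, 2019 (when the written grievance is presented to the supervisor), so not before June 13, 2019; done June 15, 2019, after the minimum wait.
Step 3 — must wait 20 days from June 29, 2019 (end of the 14-day hold period, which began when the grievance is advanced to the department head on June 15, 2019), so not before July 19, 2019; July 22, 2019 is on or after that date.
Step 4 — counting 27 days from July 22, 2019 (when the grievance is advanced to the Director) gives a deadline of August 18, 2019; not done until August 20, 2019, 2 days after the deadline.
That is the first point of non-compliance.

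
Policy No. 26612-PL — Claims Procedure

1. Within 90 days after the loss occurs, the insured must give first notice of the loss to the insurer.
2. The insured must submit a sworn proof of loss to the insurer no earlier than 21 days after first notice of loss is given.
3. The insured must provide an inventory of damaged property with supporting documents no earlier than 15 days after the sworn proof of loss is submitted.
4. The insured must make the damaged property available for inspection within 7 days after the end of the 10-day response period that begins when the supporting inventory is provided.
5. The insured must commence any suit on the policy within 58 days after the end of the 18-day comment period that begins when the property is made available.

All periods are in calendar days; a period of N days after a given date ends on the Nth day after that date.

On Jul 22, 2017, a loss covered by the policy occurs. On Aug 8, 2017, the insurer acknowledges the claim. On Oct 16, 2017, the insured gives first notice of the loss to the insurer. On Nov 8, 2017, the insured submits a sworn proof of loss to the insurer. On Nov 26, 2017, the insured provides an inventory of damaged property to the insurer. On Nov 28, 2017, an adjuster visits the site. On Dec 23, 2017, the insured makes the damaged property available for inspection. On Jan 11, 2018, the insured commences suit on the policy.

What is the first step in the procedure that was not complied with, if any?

Step 1: 90 days after Jul 22, 2017 (when the loss occurs) is Oct 20, 2017; completed Oct 16, 2017, before the deadline.
Step 2: the earliest permitted date is 21 days after Oct 16, 2017 (when first notice of loss is given), i.e. Nov 6, 2017; Nov 8, 2017 is on or after that date.
Step 3: the earliest permitted date is 15 days after Nov 8, 2017 (when the sworn proof of loss is submitted), i.e. Nov 23, 2017; Nov 26, 2017 is on or after that date.
Step 4: 7 days after Dec 6, 2017 (end of the 10-day response period, which began when the supporting inventory is provided on Nov 26, 2017) is Dec 13, 2017; done Dec 23, 2017 — 10 days late.

Step 4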